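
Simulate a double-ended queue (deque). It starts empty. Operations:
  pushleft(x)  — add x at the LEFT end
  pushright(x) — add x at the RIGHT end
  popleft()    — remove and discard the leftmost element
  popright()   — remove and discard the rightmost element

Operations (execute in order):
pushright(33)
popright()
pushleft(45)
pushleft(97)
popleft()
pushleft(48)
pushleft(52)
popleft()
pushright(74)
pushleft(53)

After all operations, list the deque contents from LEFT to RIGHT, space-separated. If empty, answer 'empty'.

Answer: 53 48 45 74

Derivation:
pushright(33): [33]
popright(): []
pushleft(45): [45]
pushleft(97): [97, 45]
popleft(): [45]
pushleft(48): [48, 45]
pushleft(52): [52, 48, 45]
popleft(): [48, 45]
pushright(74): [48, 45, 74]
pushleft(53): [53, 48, 45, 74]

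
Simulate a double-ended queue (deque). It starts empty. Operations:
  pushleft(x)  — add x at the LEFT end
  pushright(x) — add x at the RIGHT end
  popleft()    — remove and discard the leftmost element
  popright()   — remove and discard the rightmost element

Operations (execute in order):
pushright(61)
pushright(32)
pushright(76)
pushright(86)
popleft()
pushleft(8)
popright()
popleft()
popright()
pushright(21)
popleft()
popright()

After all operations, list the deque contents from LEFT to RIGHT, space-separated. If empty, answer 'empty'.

Answer: empty

Derivation:
pushright(61): [61]
pushright(32): [61, 32]
pushright(76): [61, 32, 76]
pushright(86): [61, 32, 76, 86]
popleft(): [32, 76, 86]
pushleft(8): [8, 32, 76, 86]
popright(): [8, 32, 76]
popleft(): [32, 76]
popright(): [32]
pushright(21): [32, 21]
popleft(): [21]
popright(): []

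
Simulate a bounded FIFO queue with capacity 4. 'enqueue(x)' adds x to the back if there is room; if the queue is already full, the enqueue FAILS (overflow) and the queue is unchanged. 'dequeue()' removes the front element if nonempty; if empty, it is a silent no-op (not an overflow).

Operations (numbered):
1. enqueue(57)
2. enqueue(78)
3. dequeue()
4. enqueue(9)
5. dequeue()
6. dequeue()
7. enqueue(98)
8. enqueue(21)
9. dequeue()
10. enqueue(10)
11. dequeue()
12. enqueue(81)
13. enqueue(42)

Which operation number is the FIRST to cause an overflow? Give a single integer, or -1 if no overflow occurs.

1. enqueue(57): size=1
2. enqueue(78): size=2
3. dequeue(): size=1
4. enqueue(9): size=2
5. dequeue(): size=1
6. dequeue(): size=0
7. enqueue(98): size=1
8. enqueue(21): size=2
9. dequeue(): size=1
10. enqueue(10): size=2
11. dequeue(): size=1
12. enqueue(81): size=2
13. enqueue(42): size=3

Answer: -1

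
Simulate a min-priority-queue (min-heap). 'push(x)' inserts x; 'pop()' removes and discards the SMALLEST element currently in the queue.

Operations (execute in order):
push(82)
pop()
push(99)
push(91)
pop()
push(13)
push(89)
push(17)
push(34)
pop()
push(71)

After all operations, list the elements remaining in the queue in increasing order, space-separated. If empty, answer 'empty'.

Answer: 17 34 71 89 99

Derivation:
push(82): heap contents = [82]
pop() → 82: heap contents = []
push(99): heap contents = [99]
push(91): heap contents = [91, 99]
pop() → 91: heap contents = [99]
push(13): heap contents = [13, 99]
push(89): heap contents = [13, 89, 99]
push(17): heap contents = [13, 17, 89, 99]
push(34): heap contents = [13, 17, 34, 89, 99]
pop() → 13: heap contents = [17, 34, 89, 99]
push(71): heap contents = [17, 34, 71, 89, 99]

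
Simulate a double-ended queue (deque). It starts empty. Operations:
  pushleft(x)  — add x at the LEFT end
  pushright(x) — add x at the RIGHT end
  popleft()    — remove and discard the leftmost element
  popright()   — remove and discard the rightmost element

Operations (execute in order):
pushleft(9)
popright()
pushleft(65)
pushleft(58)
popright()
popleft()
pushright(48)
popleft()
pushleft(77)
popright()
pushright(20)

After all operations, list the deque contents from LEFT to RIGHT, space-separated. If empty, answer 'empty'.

Answer: 20

Derivation:
pushleft(9): [9]
popright(): []
pushleft(65): [65]
pushleft(58): [58, 65]
popright(): [58]
popleft(): []
pushright(48): [48]
popleft(): []
pushleft(77): [77]
popright(): []
pushright(20): [20]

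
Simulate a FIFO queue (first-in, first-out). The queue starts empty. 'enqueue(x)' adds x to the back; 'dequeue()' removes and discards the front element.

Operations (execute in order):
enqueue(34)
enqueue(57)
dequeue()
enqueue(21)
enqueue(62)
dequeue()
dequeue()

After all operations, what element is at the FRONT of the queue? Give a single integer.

Answer: 62

Derivation:
enqueue(34): queue = [34]
enqueue(57): queue = [34, 57]
dequeue(): queue = [57]
enqueue(21): queue = [57, 21]
enqueue(62): queue = [57, 21, 62]
dequeue(): queue = [21, 62]
dequeue(): queue = [62]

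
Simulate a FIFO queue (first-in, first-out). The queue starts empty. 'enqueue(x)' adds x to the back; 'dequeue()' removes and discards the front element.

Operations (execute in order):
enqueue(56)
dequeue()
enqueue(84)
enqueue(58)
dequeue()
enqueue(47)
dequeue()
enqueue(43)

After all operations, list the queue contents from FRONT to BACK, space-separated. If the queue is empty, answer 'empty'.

Answer: 47 43

Derivation:
enqueue(56): [56]
dequeue(): []
enqueue(84): [84]
enqueue(58): [84, 58]
dequeue(): [58]
enqueue(47): [58, 47]
dequeue(): [47]
enqueue(43): [47, 43]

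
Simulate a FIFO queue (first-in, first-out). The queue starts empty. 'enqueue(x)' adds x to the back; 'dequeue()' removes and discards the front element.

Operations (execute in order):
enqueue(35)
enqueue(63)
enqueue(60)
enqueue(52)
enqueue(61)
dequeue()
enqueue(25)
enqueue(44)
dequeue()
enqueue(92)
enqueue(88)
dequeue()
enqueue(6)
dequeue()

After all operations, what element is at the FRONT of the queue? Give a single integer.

Answer: 61

Derivation:
enqueue(35): queue = [35]
enqueue(63): queue = [35, 63]
enqueue(60): queue = [35, 63, 60]
enqueue(52): queue = [35, 63, 60, 52]
enqueue(61): queue = [35, 63, 60, 52, 61]
dequeue(): queue = [63, 60, 52, 61]
enqueue(25): queue = [63, 60, 52, 61, 25]
enqueue(44): queue = [63, 60, 52, 61, 25, 44]
dequeue(): queue = [60, 52, 61, 25, 44]
enqueue(92): queue = [60, 52, 61, 25, 44, 92]
enqueue(88): queue = [60, 52, 61, 25, 44, 92, 88]
dequeue(): queue = [52, 61, 25, 44, 92, 88]
enqueue(6): queue = [52, 61, 25, 44, 92, 88, 6]
dequeue(): queue = [61, 25, 44, 92, 88, 6]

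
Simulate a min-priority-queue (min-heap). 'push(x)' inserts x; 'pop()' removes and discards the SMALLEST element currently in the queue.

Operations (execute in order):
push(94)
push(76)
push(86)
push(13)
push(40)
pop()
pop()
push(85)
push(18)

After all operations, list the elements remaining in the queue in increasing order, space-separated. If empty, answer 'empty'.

push(94): heap contents = [94]
push(76): heap contents = [76, 94]
push(86): heap contents = [76, 86, 94]
push(13): heap contents = [13, 76, 86, 94]
push(40): heap contents = [13, 40, 76, 86, 94]
pop() → 13: heap contents = [40, 76, 86, 94]
pop() → 40: heap contents = [76, 86, 94]
push(85): heap contents = [76, 85, 86, 94]
push(18): heap contents = [18, 76, 85, 86, 94]

Answer: 18 76 85 86 94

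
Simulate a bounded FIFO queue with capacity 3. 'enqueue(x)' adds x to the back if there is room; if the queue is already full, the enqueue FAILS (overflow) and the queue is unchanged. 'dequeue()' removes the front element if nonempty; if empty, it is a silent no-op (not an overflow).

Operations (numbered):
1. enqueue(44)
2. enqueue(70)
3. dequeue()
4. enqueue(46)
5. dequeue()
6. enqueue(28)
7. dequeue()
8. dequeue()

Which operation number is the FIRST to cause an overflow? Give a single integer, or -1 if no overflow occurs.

1. enqueue(44): size=1
2. enqueue(70): size=2
3. dequeue(): size=1
4. enqueue(46): size=2
5. dequeue(): size=1
6. enqueue(28): size=2
7. dequeue(): size=1
8. dequeue(): size=0

Answer: -1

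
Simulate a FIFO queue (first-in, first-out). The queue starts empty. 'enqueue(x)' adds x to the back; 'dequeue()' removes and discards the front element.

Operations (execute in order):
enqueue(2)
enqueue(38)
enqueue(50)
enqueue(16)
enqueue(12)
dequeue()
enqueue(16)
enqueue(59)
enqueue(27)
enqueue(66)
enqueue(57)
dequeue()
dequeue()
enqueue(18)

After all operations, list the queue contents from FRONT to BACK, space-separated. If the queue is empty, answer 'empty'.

Answer: 16 12 16 59 27 66 57 18

Derivation:
enqueue(2): [2]
enqueue(38): [2, 38]
enqueue(50): [2, 38, 50]
enqueue(16): [2, 38, 50, 16]
enqueue(12): [2, 38, 50, 16, 12]
dequeue(): [38, 50, 16, 12]
enqueue(16): [38, 50, 16, 12, 16]
enqueue(59): [38, 50, 16, 12, 16, 59]
enqueue(27): [38, 50, 16, 12, 16, 59, 27]
enqueue(66): [38, 50, 16, 12, 16, 59, 27, 66]
enqueue(57): [38, 50, 16, 12, 16, 59, 27, 66, 57]
dequeue(): [50, 16, 12, 16, 59, 27, 66, 57]
dequeue(): [16, 12, 16, 59, 27, 66, 57]
enqueue(18): [16, 12, 16, 59, 27, 66, 57, 18]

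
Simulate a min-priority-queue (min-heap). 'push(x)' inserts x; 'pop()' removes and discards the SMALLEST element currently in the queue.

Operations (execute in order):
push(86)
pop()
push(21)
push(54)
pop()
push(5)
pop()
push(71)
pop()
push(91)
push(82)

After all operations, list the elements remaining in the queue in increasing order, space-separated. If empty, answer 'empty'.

push(86): heap contents = [86]
pop() → 86: heap contents = []
push(21): heap contents = [21]
push(54): heap contents = [21, 54]
pop() → 21: heap contents = [54]
push(5): heap contents = [5, 54]
pop() → 5: heap contents = [54]
push(71): heap contents = [54, 71]
pop() → 54: heap contents = [71]
push(91): heap contents = [71, 91]
push(82): heap contents = [71, 82, 91]

Answer: 71 82 91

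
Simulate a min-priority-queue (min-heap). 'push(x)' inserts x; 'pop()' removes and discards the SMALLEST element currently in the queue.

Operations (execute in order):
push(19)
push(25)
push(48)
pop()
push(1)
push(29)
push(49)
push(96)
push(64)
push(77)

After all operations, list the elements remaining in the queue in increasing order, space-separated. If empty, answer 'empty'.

Answer: 1 25 29 48 49 64 77 96

Derivation:
push(19): heap contents = [19]
push(25): heap contents = [19, 25]
push(48): heap contents = [19, 25, 48]
pop() → 19: heap contents = [25, 48]
push(1): heap contents = [1, 25, 48]
push(29): heap contents = [1, 25, 29, 48]
push(49): heap contents = [1, 25, 29, 48, 49]
push(96): heap contents = [1, 25, 29, 48, 49, 96]
push(64): heap contents = [1, 25, 29, 48, 49, 64, 96]
push(77): heap contents = [1, 25, 29, 48, 49, 64, 77, 96]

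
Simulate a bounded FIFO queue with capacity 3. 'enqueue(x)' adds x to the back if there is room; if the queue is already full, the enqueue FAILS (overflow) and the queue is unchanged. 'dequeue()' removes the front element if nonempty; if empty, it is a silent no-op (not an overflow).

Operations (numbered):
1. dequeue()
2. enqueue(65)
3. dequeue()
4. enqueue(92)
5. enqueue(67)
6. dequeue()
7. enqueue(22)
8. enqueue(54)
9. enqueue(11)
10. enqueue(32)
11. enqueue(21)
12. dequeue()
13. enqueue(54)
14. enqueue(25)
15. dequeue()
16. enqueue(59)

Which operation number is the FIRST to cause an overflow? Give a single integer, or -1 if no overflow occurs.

1. dequeue(): empty, no-op, size=0
2. enqueue(65): size=1
3. dequeue(): size=0
4. enqueue(92): size=1
5. enqueue(67): size=2
6. dequeue(): size=1
7. enqueue(22): size=2
8. enqueue(54): size=3
9. enqueue(11): size=3=cap → OVERFLOW (fail)
10. enqueue(32): size=3=cap → OVERFLOW (fail)
11. enqueue(21): size=3=cap → OVERFLOW (fail)
12. dequeue(): size=2
13. enqueue(54): size=3
14. enqueue(25): size=3=cap → OVERFLOW (fail)
15. dequeue(): size=2
16. enqueue(59): size=3

Answer: 9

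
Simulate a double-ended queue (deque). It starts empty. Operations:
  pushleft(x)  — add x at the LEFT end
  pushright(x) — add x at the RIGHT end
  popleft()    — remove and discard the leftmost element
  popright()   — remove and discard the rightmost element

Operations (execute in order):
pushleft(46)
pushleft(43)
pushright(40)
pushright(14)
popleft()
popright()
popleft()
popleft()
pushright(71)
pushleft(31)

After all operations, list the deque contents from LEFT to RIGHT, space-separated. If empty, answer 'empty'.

Answer: 31 71

Derivation:
pushleft(46): [46]
pushleft(43): [43, 46]
pushright(40): [43, 46, 40]
pushright(14): [43, 46, 40, 14]
popleft(): [46, 40, 14]
popright(): [46, 40]
popleft(): [40]
popleft(): []
pushright(71): [71]
pushleft(31): [31, 71]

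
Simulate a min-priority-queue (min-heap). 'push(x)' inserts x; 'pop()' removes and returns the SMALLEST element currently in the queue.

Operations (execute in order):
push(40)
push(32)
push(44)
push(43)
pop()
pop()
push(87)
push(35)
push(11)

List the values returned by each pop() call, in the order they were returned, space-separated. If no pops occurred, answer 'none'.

Answer: 32 40

Derivation:
push(40): heap contents = [40]
push(32): heap contents = [32, 40]
push(44): heap contents = [32, 40, 44]
push(43): heap contents = [32, 40, 43, 44]
pop() → 32: heap contents = [40, 43, 44]
pop() → 40: heap contents = [43, 44]
push(87): heap contents = [43, 44, 87]
push(35): heap contents = [35, 43, 44, 87]
push(11): heap contents = [11, 35, 43, 44, 87]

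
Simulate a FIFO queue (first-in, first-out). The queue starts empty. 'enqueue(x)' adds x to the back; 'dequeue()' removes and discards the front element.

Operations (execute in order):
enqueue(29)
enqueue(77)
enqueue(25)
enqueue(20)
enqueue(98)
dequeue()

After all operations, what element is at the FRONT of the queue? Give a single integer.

Answer: 77

Derivation:
enqueue(29): queue = [29]
enqueue(77): queue = [29, 77]
enqueue(25): queue = [29, 77, 25]
enqueue(20): queue = [29, 77, 25, 20]
enqueue(98): queue = [29, 77, 25, 20, 98]
dequeue(): queue = [77, 25, 20, 98]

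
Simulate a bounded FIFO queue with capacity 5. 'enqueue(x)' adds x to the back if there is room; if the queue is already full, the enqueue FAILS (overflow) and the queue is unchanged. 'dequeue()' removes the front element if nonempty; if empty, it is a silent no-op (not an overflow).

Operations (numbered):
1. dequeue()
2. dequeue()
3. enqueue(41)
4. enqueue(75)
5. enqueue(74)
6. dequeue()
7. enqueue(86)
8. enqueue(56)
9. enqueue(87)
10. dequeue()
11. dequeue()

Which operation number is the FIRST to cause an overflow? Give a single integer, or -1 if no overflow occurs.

Answer: -1

Derivation:
1. dequeue(): empty, no-op, size=0
2. dequeue(): empty, no-op, size=0
3. enqueue(41): size=1
4. enqueue(75): size=2
5. enqueue(74): size=3
6. dequeue(): size=2
7. enqueue(86): size=3
8. enqueue(56): size=4
9. enqueue(87): size=5
10. dequeue(): size=4
11. dequeue(): size=3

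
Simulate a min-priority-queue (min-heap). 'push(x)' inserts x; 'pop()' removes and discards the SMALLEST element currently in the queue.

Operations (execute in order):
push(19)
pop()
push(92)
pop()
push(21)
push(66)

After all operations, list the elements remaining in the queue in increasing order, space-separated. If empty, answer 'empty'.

Answer: 21 66

Derivation:
push(19): heap contents = [19]
pop() → 19: heap contents = []
push(92): heap contents = [92]
pop() → 92: heap contents = []
push(21): heap contents = [21]
push(66): heap contents = [21, 66]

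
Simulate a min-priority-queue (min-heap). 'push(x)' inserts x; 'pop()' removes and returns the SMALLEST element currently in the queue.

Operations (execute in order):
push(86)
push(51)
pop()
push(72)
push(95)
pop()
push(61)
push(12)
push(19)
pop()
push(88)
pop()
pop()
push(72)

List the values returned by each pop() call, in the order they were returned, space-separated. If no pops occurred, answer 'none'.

push(86): heap contents = [86]
push(51): heap contents = [51, 86]
pop() → 51: heap contents = [86]
push(72): heap contents = [72, 86]
push(95): heap contents = [72, 86, 95]
pop() → 72: heap contents = [86, 95]
push(61): heap contents = [61, 86, 95]
push(12): heap contents = [12, 61, 86, 95]
push(19): heap contents = [12, 19, 61, 86, 95]
pop() → 12: heap contents = [19, 61, 86, 95]
push(88): heap contents = [19, 61, 86, 88, 95]
pop() → 19: heap contents = [61, 86, 88, 95]
pop() → 61: heap contents = [86, 88, 95]
push(72): heap contents = [72, 86, 88, 95]

Answer: 51 72 12 19 61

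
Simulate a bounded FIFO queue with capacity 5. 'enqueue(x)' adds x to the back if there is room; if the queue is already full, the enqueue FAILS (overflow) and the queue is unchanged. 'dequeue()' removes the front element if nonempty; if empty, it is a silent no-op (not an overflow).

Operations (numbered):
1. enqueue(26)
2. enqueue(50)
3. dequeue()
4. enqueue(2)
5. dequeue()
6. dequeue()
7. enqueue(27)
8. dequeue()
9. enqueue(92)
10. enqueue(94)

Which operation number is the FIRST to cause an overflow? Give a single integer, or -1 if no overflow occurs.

Answer: -1

Derivation:
1. enqueue(26): size=1
2. enqueue(50): size=2
3. dequeue(): size=1
4. enqueue(2): size=2
5. dequeue(): size=1
6. dequeue(): size=0
7. enqueue(27): size=1
8. dequeue(): size=0
9. enqueue(92): size=1
10. enqueue(94): size=2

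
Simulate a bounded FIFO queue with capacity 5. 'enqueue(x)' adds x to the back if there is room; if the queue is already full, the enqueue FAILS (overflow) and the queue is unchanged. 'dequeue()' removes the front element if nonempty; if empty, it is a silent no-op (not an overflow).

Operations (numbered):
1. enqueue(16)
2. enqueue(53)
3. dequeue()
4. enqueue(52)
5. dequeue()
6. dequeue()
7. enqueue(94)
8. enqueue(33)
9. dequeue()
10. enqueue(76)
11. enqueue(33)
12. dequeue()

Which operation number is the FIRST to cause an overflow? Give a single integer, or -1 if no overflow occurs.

1. enqueue(16): size=1
2. enqueue(53): size=2
3. dequeue(): size=1
4. enqueue(52): size=2
5. dequeue(): size=1
6. dequeue(): size=0
7. enqueue(94): size=1
8. enqueue(33): size=2
9. dequeue(): size=1
10. enqueue(76): size=2
11. enqueue(33): size=3
12. dequeue(): size=2

Answer: -1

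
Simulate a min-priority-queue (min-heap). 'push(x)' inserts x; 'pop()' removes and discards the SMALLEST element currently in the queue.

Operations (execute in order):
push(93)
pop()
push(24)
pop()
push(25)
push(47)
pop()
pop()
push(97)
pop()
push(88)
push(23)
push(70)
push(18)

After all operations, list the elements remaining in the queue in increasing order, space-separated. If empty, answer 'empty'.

push(93): heap contents = [93]
pop() → 93: heap contents = []
push(24): heap contents = [24]
pop() → 24: heap contents = []
push(25): heap contents = [25]
push(47): heap contents = [25, 47]
pop() → 25: heap contents = [47]
pop() → 47: heap contents = []
push(97): heap contents = [97]
pop() → 97: heap contents = []
push(88): heap contents = [88]
push(23): heap contents = [23, 88]
push(70): heap contents = [23, 70, 88]
push(18): heap contents = [18, 23, 70, 88]

Answer: 18 23 70 88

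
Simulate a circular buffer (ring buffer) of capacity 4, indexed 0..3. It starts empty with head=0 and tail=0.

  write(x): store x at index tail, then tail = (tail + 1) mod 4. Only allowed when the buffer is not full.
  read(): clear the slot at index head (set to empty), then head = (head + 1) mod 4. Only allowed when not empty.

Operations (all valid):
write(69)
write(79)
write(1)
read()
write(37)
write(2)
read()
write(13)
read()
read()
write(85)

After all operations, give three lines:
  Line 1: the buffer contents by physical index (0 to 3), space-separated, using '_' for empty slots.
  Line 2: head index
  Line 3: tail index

write(69): buf=[69 _ _ _], head=0, tail=1, size=1
write(79): buf=[69 79 _ _], head=0, tail=2, size=2
write(1): buf=[69 79 1 _], head=0, tail=3, size=3
read(): buf=[_ 79 1 _], head=1, tail=3, size=2
write(37): buf=[_ 79 1 37], head=1, tail=0, size=3
write(2): buf=[2 79 1 37], head=1, tail=1, size=4
read(): buf=[2 _ 1 37], head=2, tail=1, size=3
write(13): buf=[2 13 1 37], head=2, tail=2, size=4
read(): buf=[2 13 _ 37], head=3, tail=2, size=3
read(): buf=[2 13 _ _], head=0, tail=2, size=2
write(85): buf=[2 13 85 _], head=0, tail=3, size=3

Answer: 2 13 85 _
0
3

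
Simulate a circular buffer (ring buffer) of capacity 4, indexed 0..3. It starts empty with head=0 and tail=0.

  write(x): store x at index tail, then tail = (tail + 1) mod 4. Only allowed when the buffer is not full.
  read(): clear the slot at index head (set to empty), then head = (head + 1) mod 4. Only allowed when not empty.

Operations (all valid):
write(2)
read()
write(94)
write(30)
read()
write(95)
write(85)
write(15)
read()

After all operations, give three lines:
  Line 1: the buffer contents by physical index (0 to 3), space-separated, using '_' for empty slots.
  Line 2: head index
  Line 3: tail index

Answer: 85 15 _ 95
3
2

Derivation:
write(2): buf=[2 _ _ _], head=0, tail=1, size=1
read(): buf=[_ _ _ _], head=1, tail=1, size=0
write(94): buf=[_ 94 _ _], head=1, tail=2, size=1
write(30): buf=[_ 94 30 _], head=1, tail=3, size=2
read(): buf=[_ _ 30 _], head=2, tail=3, size=1
write(95): buf=[_ _ 30 95], head=2, tail=0, size=2
write(85): buf=[85 _ 30 95], head=2, tail=1, size=3
write(15): buf=[85 15 30 95], head=2, tail=2, size=4
read(): buf=[85 15 _ 95], head=3, tail=2, size=3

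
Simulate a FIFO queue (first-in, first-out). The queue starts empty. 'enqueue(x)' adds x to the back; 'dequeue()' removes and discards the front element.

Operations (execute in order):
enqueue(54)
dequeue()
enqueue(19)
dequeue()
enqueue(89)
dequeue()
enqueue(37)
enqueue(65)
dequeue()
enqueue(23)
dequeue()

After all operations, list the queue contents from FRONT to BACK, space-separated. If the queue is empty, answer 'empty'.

enqueue(54): [54]
dequeue(): []
enqueue(19): [19]
dequeue(): []
enqueue(89): [89]
dequeue(): []
enqueue(37): [37]
enqueue(65): [37, 65]
dequeue(): [65]
enqueue(23): [65, 23]
dequeue(): [23]

Answer: 23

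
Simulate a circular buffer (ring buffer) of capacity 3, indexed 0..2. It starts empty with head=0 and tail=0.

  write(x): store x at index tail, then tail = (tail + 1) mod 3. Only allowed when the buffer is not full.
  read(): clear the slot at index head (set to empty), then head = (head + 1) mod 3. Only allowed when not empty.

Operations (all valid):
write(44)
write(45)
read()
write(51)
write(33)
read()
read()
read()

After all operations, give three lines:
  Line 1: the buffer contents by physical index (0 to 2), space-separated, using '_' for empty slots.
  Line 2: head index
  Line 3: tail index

write(44): buf=[44 _ _], head=0, tail=1, size=1
write(45): buf=[44 45 _], head=0, tail=2, size=2
read(): buf=[_ 45 _], head=1, tail=2, size=1
write(51): buf=[_ 45 51], head=1, tail=0, size=2
write(33): buf=[33 45 51], head=1, tail=1, size=3
read(): buf=[33 _ 51], head=2, tail=1, size=2
read(): buf=[33 _ _], head=0, tail=1, size=1
read(): buf=[_ _ _], head=1, tail=1, size=0

Answer: _ _ _
1
1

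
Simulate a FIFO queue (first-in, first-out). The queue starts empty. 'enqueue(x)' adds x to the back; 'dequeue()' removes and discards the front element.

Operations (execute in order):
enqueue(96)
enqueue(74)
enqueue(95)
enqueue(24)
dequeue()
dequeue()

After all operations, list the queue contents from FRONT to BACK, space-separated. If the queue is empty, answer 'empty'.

Answer: 95 24

Derivation:
enqueue(96): [96]
enqueue(74): [96, 74]
enqueue(95): [96, 74, 95]
enqueue(24): [96, 74, 95, 24]
dequeue(): [74, 95, 24]
dequeue(): [95, 24]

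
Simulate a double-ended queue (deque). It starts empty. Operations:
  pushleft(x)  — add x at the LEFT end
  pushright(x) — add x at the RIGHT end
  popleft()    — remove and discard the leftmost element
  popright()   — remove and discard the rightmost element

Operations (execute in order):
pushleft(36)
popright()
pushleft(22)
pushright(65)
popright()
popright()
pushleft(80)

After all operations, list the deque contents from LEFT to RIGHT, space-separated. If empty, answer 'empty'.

pushleft(36): [36]
popright(): []
pushleft(22): [22]
pushright(65): [22, 65]
popright(): [22]
popright(): []
pushleft(80): [80]

Answer: 80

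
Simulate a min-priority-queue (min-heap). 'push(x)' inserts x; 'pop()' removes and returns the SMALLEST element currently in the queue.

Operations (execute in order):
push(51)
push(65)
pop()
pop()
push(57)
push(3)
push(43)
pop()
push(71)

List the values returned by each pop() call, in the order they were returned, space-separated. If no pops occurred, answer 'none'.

push(51): heap contents = [51]
push(65): heap contents = [51, 65]
pop() → 51: heap contents = [65]
pop() → 65: heap contents = []
push(57): heap contents = [57]
push(3): heap contents = [3, 57]
push(43): heap contents = [3, 43, 57]
pop() → 3: heap contents = [43, 57]
push(71): heap contents = [43, 57, 71]

Answer: 51 65 3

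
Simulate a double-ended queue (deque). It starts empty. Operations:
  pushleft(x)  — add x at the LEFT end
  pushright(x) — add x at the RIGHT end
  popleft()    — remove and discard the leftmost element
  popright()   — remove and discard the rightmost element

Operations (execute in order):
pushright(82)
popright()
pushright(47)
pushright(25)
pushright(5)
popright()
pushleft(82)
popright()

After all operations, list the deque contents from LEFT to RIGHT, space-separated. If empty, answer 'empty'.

Answer: 82 47

Derivation:
pushright(82): [82]
popright(): []
pushright(47): [47]
pushright(25): [47, 25]
pushright(5): [47, 25, 5]
popright(): [47, 25]
pushleft(82): [82, 47, 25]
popright(): [82, 47]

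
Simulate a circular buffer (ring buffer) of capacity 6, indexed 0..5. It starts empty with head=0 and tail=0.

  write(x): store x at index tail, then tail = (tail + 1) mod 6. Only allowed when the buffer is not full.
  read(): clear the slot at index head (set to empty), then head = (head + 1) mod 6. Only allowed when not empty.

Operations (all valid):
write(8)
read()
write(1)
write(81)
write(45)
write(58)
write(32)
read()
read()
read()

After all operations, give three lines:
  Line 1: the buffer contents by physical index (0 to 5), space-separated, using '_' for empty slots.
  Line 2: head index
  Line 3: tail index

Answer: _ _ _ _ 58 32
4
0

Derivation:
write(8): buf=[8 _ _ _ _ _], head=0, tail=1, size=1
read(): buf=[_ _ _ _ _ _], head=1, tail=1, size=0
write(1): buf=[_ 1 _ _ _ _], head=1, tail=2, size=1
write(81): buf=[_ 1 81 _ _ _], head=1, tail=3, size=2
write(45): buf=[_ 1 81 45 _ _], head=1, tail=4, size=3
write(58): buf=[_ 1 81 45 58 _], head=1, tail=5, size=4
write(32): buf=[_ 1 81 45 58 32], head=1, tail=0, size=5
read(): buf=[_ _ 81 45 58 32], head=2, tail=0, size=4
read(): buf=[_ _ _ 45 58 32], head=3, tail=0, size=3
read(): buf=[_ _ _ _ 58 32], head=4, tail=0, size=2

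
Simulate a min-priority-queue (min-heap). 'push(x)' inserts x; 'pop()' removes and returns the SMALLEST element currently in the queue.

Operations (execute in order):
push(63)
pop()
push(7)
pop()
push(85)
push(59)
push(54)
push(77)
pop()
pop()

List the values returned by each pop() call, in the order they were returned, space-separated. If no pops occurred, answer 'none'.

push(63): heap contents = [63]
pop() → 63: heap contents = []
push(7): heap contents = [7]
pop() → 7: heap contents = []
push(85): heap contents = [85]
push(59): heap contents = [59, 85]
push(54): heap contents = [54, 59, 85]
push(77): heap contents = [54, 59, 77, 85]
pop() → 54: heap contents = [59, 77, 85]
pop() → 59: heap contents = [77, 85]

Answer: 63 7 54 59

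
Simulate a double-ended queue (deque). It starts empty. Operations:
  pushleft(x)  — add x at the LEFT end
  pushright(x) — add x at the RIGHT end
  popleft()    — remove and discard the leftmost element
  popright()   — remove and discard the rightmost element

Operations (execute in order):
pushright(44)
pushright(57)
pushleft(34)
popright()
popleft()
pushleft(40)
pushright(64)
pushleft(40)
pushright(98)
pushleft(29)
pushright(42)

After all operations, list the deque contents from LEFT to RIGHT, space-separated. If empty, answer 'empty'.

pushright(44): [44]
pushright(57): [44, 57]
pushleft(34): [34, 44, 57]
popright(): [34, 44]
popleft(): [44]
pushleft(40): [40, 44]
pushright(64): [40, 44, 64]
pushleft(40): [40, 40, 44, 64]
pushright(98): [40, 40, 44, 64, 98]
pushleft(29): [29, 40, 40, 44, 64, 98]
pushright(42): [29, 40, 40, 44, 64, 98, 42]

Answer: 29 40 40 44 64 98 42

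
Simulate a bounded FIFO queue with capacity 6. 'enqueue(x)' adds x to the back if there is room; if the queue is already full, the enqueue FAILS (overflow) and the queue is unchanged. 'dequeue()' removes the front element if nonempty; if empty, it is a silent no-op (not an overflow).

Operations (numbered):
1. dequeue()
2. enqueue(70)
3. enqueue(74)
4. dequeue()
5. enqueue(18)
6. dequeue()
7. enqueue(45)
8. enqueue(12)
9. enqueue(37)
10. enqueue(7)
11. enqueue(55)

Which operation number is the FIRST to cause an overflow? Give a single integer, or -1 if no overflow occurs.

1. dequeue(): empty, no-op, size=0
2. enqueue(70): size=1
3. enqueue(74): size=2
4. dequeue(): size=1
5. enqueue(18): size=2
6. dequeue(): size=1
7. enqueue(45): size=2
8. enqueue(12): size=3
9. enqueue(37): size=4
10. enqueue(7): size=5
11. enqueue(55): size=6

Answer: -1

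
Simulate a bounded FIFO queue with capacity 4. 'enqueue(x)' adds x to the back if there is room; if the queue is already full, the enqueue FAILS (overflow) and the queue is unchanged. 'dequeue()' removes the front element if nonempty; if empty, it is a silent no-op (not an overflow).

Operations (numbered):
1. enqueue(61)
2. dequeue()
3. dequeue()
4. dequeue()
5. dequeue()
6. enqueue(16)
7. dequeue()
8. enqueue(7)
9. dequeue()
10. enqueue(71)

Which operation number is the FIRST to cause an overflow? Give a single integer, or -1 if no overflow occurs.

Answer: -1

Derivation:
1. enqueue(61): size=1
2. dequeue(): size=0
3. dequeue(): empty, no-op, size=0
4. dequeue(): empty, no-op, size=0
5. dequeue(): empty, no-op, size=0
6. enqueue(16): size=1
7. dequeue(): size=0
8. enqueue(7): size=1
9. dequeue(): size=0
10. enqueue(71): size=1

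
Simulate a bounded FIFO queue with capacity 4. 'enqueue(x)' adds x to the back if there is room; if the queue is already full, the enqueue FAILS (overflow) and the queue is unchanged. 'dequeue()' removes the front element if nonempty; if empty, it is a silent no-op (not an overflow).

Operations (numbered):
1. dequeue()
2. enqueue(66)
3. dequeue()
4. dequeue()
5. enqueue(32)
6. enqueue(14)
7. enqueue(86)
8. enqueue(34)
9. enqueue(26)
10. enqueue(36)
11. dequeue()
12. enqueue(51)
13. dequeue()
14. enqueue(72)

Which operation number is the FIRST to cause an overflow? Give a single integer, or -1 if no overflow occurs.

Answer: 9

Derivation:
1. dequeue(): empty, no-op, size=0
2. enqueue(66): size=1
3. dequeue(): size=0
4. dequeue(): empty, no-op, size=0
5. enqueue(32): size=1
6. enqueue(14): size=2
7. enqueue(86): size=3
8. enqueue(34): size=4
9. enqueue(26): size=4=cap → OVERFLOW (fail)
10. enqueue(36): size=4=cap → OVERFLOW (fail)
11. dequeue(): size=3
12. enqueue(51): size=4
13. dequeue(): size=3
14. enqueue(72): size=4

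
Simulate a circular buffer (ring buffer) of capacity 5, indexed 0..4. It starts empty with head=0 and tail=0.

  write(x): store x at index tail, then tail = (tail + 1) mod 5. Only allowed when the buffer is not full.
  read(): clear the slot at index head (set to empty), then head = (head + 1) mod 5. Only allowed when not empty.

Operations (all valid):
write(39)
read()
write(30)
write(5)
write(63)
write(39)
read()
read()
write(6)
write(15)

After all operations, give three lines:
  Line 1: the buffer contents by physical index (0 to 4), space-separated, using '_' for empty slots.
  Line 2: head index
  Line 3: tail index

Answer: 6 15 _ 63 39
3
2

Derivation:
write(39): buf=[39 _ _ _ _], head=0, tail=1, size=1
read(): buf=[_ _ _ _ _], head=1, tail=1, size=0
write(30): buf=[_ 30 _ _ _], head=1, tail=2, size=1
write(5): buf=[_ 30 5 _ _], head=1, tail=3, size=2
write(63): buf=[_ 30 5 63 _], head=1, tail=4, size=3
write(39): buf=[_ 30 5 63 39], head=1, tail=0, size=4
read(): buf=[_ _ 5 63 39], head=2, tail=0, size=3
read(): buf=[_ _ _ 63 39], head=3, tail=0, size=2
write(6): buf=[6 _ _ 63 39], head=3, tail=1, size=3
write(15): buf=[6 15 _ 63 39], head=3, tail=2, size=4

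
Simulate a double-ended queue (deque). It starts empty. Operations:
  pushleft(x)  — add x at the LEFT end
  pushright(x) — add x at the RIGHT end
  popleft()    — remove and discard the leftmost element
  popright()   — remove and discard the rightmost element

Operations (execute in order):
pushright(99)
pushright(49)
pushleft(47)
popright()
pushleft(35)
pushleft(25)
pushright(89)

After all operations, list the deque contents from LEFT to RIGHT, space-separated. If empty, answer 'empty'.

pushright(99): [99]
pushright(49): [99, 49]
pushleft(47): [47, 99, 49]
popright(): [47, 99]
pushleft(35): [35, 47, 99]
pushleft(25): [25, 35, 47, 99]
pushright(89): [25, 35, 47, 99, 89]

Answer: 25 35 47 99 89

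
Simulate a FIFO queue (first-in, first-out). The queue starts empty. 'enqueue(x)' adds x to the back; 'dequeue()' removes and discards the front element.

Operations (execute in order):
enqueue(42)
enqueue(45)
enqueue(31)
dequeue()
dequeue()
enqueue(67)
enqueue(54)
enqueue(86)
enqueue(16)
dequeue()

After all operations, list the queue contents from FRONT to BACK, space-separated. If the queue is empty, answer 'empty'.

Answer: 67 54 86 16

Derivation:
enqueue(42): [42]
enqueue(45): [42, 45]
enqueue(31): [42, 45, 31]
dequeue(): [45, 31]
dequeue(): [31]
enqueue(67): [31, 67]
enqueue(54): [31, 67, 54]
enqueue(86): [31, 67, 54, 86]
enqueue(16): [31, 67, 54, 86, 16]
dequeue(): [67, 54, 86, 16]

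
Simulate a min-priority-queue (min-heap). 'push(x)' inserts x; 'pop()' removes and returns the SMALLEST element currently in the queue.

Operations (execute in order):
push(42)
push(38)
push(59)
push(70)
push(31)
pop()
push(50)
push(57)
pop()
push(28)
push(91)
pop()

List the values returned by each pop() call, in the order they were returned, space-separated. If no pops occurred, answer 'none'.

push(42): heap contents = [42]
push(38): heap contents = [38, 42]
push(59): heap contents = [38, 42, 59]
push(70): heap contents = [38, 42, 59, 70]
push(31): heap contents = [31, 38, 42, 59, 70]
pop() → 31: heap contents = [38, 42, 59, 70]
push(50): heap contents = [38, 42, 50, 59, 70]
push(57): heap contents = [38, 42, 50, 57, 59, 70]
pop() → 38: heap contents = [42, 50, 57, 59, 70]
push(28): heap contents = [28, 42, 50, 57, 59, 70]
push(91): heap contents = [28, 42, 50, 57, 59, 70, 91]
pop() → 28: heap contents = [42, 50, 57, 59, 70, 91]

Answer: 31 38 28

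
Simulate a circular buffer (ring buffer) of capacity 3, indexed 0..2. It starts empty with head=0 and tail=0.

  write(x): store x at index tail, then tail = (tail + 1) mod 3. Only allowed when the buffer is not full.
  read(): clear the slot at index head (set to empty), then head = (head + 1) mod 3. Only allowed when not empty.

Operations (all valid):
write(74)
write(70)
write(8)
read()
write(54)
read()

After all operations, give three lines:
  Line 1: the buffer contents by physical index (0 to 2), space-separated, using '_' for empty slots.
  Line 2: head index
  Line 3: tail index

write(74): buf=[74 _ _], head=0, tail=1, size=1
write(70): buf=[74 70 _], head=0, tail=2, size=2
write(8): buf=[74 70 8], head=0, tail=0, size=3
read(): buf=[_ 70 8], head=1, tail=0, size=2
write(54): buf=[54 70 8], head=1, tail=1, size=3
read(): buf=[54 _ 8], head=2, tail=1, size=2

Answer: 54 _ 8
2
1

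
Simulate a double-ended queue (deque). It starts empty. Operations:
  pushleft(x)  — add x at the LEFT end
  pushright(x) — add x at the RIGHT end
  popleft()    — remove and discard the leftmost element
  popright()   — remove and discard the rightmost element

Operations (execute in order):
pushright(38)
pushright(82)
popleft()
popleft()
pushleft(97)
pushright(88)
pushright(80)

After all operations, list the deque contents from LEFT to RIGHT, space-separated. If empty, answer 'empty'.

Answer: 97 88 80

Derivation:
pushright(38): [38]
pushright(82): [38, 82]
popleft(): [82]
popleft(): []
pushleft(97): [97]
pushright(88): [97, 88]
pushright(80): [97, 88, 80]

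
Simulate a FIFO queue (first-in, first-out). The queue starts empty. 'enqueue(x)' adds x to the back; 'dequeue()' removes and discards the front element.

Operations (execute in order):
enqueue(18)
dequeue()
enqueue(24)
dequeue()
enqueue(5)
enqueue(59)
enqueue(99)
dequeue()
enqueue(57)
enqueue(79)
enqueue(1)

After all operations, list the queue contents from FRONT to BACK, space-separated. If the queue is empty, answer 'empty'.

enqueue(18): [18]
dequeue(): []
enqueue(24): [24]
dequeue(): []
enqueue(5): [5]
enqueue(59): [5, 59]
enqueue(99): [5, 59, 99]
dequeue(): [59, 99]
enqueue(57): [59, 99, 57]
enqueue(79): [59, 99, 57, 79]
enqueue(1): [59, 99, 57, 79, 1]

Answer: 59 99 57 79 1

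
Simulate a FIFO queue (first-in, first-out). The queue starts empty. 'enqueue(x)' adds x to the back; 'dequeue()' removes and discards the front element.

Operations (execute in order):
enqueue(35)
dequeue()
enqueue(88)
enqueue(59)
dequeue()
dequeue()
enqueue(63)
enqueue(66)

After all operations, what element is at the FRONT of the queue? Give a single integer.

enqueue(35): queue = [35]
dequeue(): queue = []
enqueue(88): queue = [88]
enqueue(59): queue = [88, 59]
dequeue(): queue = [59]
dequeue(): queue = []
enqueue(63): queue = [63]
enqueue(66): queue = [63, 66]

Answer: 63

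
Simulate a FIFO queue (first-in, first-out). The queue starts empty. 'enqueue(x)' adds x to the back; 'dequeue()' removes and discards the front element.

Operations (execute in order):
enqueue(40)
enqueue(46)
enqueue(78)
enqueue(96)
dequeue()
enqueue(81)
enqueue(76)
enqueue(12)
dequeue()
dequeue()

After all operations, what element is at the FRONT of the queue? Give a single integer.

Answer: 96

Derivation:
enqueue(40): queue = [40]
enqueue(46): queue = [40, 46]
enqueue(78): queue = [40, 46, 78]
enqueue(96): queue = [40, 46, 78, 96]
dequeue(): queue = [46, 78, 96]
enqueue(81): queue = [46, 78, 96, 81]
enqueue(76): queue = [46, 78, 96, 81, 76]
enqueue(12): queue = [46, 78, 96, 81, 76, 12]
dequeue(): queue = [78, 96, 81, 76, 12]
dequeue(): queue = [96, 81, 76, 12]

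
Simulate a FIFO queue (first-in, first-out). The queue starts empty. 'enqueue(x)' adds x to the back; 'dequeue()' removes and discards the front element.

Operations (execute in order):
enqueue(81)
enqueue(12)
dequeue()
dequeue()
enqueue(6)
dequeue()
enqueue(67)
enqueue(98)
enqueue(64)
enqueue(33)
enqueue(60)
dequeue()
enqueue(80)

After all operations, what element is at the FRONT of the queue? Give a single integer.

Answer: 98

Derivation:
enqueue(81): queue = [81]
enqueue(12): queue = [81, 12]
dequeue(): queue = [12]
dequeue(): queue = []
enqueue(6): queue = [6]
dequeue(): queue = []
enqueue(67): queue = [67]
enqueue(98): queue = [67, 98]
enqueue(64): queue = [67, 98, 64]
enqueue(33): queue = [67, 98, 64, 33]
enqueue(60): queue = [67, 98, 64, 33, 60]
dequeue(): queue = [98, 64, 33, 60]
enqueue(80): queue = [98, 64, 33, 60, 80]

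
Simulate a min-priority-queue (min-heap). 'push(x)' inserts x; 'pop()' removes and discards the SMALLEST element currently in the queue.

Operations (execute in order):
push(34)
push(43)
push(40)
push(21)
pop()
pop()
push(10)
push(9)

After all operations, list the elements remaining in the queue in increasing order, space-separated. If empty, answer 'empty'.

push(34): heap contents = [34]
push(43): heap contents = [34, 43]
push(40): heap contents = [34, 40, 43]
push(21): heap contents = [21, 34, 40, 43]
pop() → 21: heap contents = [34, 40, 43]
pop() → 34: heap contents = [40, 43]
push(10): heap contents = [10, 40, 43]
push(9): heap contents = [9, 10, 40, 43]

Answer: 9 10 40 43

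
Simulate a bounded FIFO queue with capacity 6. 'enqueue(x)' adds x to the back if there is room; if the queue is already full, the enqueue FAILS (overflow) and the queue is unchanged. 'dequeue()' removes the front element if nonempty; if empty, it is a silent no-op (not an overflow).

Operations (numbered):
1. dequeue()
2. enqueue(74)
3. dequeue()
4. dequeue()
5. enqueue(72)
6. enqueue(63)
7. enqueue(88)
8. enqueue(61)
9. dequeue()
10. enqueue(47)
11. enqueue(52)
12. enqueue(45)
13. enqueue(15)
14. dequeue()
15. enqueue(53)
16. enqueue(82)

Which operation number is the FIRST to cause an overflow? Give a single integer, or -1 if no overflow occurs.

Answer: 13

Derivation:
1. dequeue(): empty, no-op, size=0
2. enqueue(74): size=1
3. dequeue(): size=0
4. dequeue(): empty, no-op, size=0
5. enqueue(72): size=1
6. enqueue(63): size=2
7. enqueue(88): size=3
8. enqueue(61): size=4
9. dequeue(): size=3
10. enqueue(47): size=4
11. enqueue(52): size=5
12. enqueue(45): size=6
13. enqueue(15): size=6=cap → OVERFLOW (fail)
14. dequeue(): size=5
15. enqueue(53): size=6
16. enqueue(82): size=6=cap → OVERFLOW (fail)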